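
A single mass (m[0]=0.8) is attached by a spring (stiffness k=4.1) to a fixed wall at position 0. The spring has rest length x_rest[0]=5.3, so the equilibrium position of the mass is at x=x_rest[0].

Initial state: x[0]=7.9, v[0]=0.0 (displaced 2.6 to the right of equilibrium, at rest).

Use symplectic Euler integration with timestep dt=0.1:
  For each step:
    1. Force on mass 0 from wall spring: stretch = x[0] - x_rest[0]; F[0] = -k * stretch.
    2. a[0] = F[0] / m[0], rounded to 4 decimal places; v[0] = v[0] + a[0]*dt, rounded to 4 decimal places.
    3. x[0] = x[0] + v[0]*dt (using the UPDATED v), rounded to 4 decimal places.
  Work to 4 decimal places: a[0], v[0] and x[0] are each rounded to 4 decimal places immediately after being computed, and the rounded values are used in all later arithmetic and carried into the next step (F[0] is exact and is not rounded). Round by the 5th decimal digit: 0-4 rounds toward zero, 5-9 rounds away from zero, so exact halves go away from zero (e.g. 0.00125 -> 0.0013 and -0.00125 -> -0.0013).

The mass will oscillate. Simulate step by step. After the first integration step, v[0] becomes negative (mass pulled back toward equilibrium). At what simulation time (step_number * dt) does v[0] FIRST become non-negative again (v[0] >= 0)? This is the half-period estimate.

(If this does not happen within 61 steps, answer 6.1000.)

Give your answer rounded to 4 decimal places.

Step 0: x=[7.9000] v=[0.0000]
Step 1: x=[7.7668] v=[-1.3325]
Step 2: x=[7.5071] v=[-2.5967]
Step 3: x=[7.1343] v=[-3.7278]
Step 4: x=[6.6675] v=[-4.6679]
Step 5: x=[6.1306] v=[-5.3687]
Step 6: x=[5.5512] v=[-5.7944]
Step 7: x=[4.9589] v=[-5.9231]
Step 8: x=[4.3841] v=[-5.7483]
Step 9: x=[3.8562] v=[-5.2789]
Step 10: x=[3.4023] v=[-4.5390]
Step 11: x=[3.0457] v=[-3.5664]
Step 12: x=[2.8046] v=[-2.4111]
Step 13: x=[2.6914] v=[-1.1322]
Step 14: x=[2.7119] v=[0.2047]
First v>=0 after going negative at step 14, time=1.4000

Answer: 1.4000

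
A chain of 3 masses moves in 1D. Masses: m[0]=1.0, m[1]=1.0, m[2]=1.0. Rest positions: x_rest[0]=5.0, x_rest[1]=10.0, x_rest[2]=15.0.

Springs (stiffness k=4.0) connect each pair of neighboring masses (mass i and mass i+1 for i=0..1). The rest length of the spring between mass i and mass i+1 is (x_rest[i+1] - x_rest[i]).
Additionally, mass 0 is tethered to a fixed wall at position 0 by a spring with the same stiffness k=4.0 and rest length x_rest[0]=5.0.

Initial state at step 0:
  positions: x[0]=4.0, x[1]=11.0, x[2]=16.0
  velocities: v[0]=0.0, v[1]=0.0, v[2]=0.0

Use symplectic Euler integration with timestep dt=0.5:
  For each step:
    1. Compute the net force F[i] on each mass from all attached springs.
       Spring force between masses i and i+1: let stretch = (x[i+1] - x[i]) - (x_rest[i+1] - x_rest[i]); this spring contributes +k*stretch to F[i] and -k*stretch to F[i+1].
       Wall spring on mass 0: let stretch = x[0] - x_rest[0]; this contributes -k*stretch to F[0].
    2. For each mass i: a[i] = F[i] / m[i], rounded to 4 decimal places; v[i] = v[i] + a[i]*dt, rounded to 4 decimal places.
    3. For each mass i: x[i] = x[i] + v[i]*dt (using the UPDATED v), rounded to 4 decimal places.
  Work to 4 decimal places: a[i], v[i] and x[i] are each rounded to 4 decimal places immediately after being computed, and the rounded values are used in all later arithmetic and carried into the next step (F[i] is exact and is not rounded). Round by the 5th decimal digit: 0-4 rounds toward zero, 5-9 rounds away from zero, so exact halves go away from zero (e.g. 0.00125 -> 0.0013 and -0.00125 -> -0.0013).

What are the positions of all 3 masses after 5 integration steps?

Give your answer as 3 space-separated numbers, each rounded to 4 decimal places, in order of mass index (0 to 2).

Answer: 3.0000 11.0000 14.0000

Derivation:
Step 0: x=[4.0000 11.0000 16.0000] v=[0.0000 0.0000 0.0000]
Step 1: x=[7.0000 9.0000 16.0000] v=[6.0000 -4.0000 0.0000]
Step 2: x=[5.0000 12.0000 14.0000] v=[-4.0000 6.0000 -4.0000]
Step 3: x=[5.0000 10.0000 15.0000] v=[0.0000 -4.0000 2.0000]
Step 4: x=[5.0000 8.0000 16.0000] v=[0.0000 -4.0000 2.0000]
Step 5: x=[3.0000 11.0000 14.0000] v=[-4.0000 6.0000 -4.0000]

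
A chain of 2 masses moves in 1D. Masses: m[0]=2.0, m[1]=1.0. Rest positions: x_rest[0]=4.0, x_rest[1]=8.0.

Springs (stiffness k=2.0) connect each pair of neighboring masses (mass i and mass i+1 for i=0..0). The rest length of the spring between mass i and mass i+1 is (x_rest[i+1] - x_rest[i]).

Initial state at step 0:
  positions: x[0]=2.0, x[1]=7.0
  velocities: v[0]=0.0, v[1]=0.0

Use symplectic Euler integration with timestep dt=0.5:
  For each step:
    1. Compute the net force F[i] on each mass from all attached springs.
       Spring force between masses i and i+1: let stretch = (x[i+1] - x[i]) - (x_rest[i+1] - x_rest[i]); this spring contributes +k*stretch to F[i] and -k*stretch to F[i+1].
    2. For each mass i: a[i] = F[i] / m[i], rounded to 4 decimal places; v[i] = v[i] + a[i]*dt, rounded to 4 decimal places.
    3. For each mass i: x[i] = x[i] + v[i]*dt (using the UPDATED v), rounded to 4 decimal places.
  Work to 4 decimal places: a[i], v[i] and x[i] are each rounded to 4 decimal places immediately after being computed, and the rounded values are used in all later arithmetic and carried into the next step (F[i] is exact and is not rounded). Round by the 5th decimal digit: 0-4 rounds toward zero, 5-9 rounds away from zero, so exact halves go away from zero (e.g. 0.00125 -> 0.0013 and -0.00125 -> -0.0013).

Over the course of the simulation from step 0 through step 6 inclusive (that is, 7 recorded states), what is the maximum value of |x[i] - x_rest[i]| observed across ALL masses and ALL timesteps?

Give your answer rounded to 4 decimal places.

Answer: 2.4062

Derivation:
Step 0: x=[2.0000 7.0000] v=[0.0000 0.0000]
Step 1: x=[2.2500 6.5000] v=[0.5000 -1.0000]
Step 2: x=[2.5625 5.8750] v=[0.6250 -1.2500]
Step 3: x=[2.7032 5.5938] v=[0.2813 -0.5625]
Step 4: x=[2.5665 5.8673] v=[-0.2734 0.5469]
Step 5: x=[2.2550 6.4904] v=[-0.6230 1.2461]
Step 6: x=[2.0024 6.9958] v=[-0.5053 1.0107]
Max displacement = 2.4062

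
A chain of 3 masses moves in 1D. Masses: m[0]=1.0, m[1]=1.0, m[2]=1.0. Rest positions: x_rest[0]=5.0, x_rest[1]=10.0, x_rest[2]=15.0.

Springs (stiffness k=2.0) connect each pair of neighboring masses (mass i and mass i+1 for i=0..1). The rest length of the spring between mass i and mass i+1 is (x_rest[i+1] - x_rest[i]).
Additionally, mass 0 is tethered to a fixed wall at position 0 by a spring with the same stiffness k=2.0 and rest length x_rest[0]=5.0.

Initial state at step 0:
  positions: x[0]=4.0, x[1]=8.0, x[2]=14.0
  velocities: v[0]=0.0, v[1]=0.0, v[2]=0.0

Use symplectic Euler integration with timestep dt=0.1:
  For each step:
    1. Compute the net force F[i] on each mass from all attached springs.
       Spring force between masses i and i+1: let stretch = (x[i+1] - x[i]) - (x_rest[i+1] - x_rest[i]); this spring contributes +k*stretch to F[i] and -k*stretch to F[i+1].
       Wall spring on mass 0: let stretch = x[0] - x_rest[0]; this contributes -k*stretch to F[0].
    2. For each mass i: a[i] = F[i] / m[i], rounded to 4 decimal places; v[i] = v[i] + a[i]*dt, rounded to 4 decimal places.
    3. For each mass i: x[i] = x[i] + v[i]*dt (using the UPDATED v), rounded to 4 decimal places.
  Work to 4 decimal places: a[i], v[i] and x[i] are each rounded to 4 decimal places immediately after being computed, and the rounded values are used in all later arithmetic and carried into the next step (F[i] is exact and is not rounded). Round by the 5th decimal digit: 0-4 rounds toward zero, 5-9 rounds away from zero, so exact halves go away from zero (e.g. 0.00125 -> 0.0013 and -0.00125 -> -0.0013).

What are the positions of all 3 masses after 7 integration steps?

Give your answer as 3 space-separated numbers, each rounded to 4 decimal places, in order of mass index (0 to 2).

Step 0: x=[4.0000 8.0000 14.0000] v=[0.0000 0.0000 0.0000]
Step 1: x=[4.0000 8.0400 13.9800] v=[0.0000 0.4000 -0.2000]
Step 2: x=[4.0008 8.1180 13.9412] v=[0.0080 0.7800 -0.3880]
Step 3: x=[4.0039 8.2301 13.8859] v=[0.0313 1.1212 -0.5526]
Step 4: x=[4.0115 8.3708 13.8175] v=[0.0758 1.4071 -0.6838]
Step 5: x=[4.0260 8.5333 13.7402] v=[0.1454 1.6246 -0.7731]
Step 6: x=[4.0502 8.7098 13.6588] v=[0.2417 1.7645 -0.8145]
Step 7: x=[4.0866 8.8920 13.5784] v=[0.3636 1.8224 -0.8043]

Answer: 4.0866 8.8920 13.5784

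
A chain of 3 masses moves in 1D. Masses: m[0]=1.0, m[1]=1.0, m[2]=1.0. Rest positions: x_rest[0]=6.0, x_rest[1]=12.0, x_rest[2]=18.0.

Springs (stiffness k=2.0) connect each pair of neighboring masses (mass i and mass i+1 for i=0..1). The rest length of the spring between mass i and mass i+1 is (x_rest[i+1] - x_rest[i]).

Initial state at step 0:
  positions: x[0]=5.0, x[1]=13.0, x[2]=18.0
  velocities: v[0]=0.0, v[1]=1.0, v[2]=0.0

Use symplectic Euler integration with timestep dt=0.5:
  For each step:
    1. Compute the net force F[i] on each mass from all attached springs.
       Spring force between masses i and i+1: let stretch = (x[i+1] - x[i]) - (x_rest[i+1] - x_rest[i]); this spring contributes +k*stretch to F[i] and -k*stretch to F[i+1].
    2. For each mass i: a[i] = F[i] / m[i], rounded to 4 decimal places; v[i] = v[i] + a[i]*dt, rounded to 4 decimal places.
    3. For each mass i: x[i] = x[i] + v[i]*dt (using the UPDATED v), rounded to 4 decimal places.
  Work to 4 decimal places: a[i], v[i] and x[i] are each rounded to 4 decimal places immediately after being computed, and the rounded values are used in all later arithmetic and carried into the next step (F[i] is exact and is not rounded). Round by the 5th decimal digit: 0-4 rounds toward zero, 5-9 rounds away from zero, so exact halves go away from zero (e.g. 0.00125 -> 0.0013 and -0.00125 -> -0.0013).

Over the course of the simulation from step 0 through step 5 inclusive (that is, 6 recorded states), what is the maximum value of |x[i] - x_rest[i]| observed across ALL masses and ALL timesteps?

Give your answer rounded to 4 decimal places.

Step 0: x=[5.0000 13.0000 18.0000] v=[0.0000 1.0000 0.0000]
Step 1: x=[6.0000 12.0000 18.5000] v=[2.0000 -2.0000 1.0000]
Step 2: x=[7.0000 11.2500 18.7500] v=[2.0000 -1.5000 0.5000]
Step 3: x=[7.1250 12.1250 18.2500] v=[0.2500 1.7500 -1.0000]
Step 4: x=[6.7500 13.5625 17.6875] v=[-0.7500 2.8750 -1.1250]
Step 5: x=[6.7813 13.6563 18.0625] v=[0.0625 0.1875 0.7500]
Max displacement = 1.6563

Answer: 1.6563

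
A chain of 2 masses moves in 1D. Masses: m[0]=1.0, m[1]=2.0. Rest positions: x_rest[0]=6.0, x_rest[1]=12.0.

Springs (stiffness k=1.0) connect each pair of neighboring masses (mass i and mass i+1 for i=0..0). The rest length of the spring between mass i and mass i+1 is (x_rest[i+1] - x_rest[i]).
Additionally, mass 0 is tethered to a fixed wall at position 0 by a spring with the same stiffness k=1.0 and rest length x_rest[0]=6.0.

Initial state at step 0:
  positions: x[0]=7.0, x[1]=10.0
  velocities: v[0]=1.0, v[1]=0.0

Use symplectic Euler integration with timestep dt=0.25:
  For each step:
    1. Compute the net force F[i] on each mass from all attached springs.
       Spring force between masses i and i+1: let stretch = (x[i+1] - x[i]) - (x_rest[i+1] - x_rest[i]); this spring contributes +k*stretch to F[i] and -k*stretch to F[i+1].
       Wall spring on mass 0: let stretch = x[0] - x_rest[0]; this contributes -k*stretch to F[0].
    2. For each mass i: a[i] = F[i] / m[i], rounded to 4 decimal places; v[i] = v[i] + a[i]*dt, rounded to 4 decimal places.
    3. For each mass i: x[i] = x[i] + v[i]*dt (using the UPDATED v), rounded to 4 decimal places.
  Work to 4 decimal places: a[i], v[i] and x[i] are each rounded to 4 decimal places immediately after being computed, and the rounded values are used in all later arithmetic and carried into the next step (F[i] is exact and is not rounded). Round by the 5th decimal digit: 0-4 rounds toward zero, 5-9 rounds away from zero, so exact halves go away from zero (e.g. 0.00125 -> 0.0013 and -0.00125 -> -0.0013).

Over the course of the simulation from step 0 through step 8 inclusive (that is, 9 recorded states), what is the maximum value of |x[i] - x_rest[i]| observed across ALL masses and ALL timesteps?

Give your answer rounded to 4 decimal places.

Answer: 2.0203

Derivation:
Step 0: x=[7.0000 10.0000] v=[1.0000 0.0000]
Step 1: x=[7.0000 10.0938] v=[0.0000 0.3750]
Step 2: x=[6.7559 10.2784] v=[-0.9766 0.7383]
Step 3: x=[6.3097 10.5404] v=[-1.7850 1.0480]
Step 4: x=[5.7335 10.8577] v=[-2.3048 1.2692]
Step 5: x=[5.1192 11.2024] v=[-2.4571 1.3787]
Step 6: x=[4.5652 11.5445] v=[-2.2161 1.3683]
Step 7: x=[4.1621 11.8560] v=[-1.6126 1.2459]
Step 8: x=[3.9797 12.1146] v=[-0.7297 1.0342]
Max displacement = 2.0203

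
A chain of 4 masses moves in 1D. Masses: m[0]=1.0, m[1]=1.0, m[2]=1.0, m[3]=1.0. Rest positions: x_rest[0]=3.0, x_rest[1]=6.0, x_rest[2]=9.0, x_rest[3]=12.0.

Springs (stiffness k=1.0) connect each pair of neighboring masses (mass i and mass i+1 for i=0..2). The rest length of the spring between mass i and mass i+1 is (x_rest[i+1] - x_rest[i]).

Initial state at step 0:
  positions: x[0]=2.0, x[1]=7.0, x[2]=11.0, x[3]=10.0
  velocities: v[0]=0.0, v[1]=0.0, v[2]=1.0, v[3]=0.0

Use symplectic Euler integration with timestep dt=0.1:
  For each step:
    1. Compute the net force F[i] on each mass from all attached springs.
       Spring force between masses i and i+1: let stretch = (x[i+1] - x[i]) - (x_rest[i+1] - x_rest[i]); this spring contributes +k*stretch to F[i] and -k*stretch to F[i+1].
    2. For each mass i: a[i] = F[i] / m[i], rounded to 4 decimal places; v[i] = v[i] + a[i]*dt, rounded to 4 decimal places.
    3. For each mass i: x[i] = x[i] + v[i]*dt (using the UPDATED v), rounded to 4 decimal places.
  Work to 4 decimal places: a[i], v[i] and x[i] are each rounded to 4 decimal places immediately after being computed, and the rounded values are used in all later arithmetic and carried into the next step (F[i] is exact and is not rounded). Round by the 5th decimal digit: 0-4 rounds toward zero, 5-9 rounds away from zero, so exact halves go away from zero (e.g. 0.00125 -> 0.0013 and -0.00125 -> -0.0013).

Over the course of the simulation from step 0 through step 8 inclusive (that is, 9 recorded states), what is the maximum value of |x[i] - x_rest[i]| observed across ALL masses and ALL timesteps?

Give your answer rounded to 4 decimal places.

Step 0: x=[2.0000 7.0000 11.0000 10.0000] v=[0.0000 0.0000 1.0000 0.0000]
Step 1: x=[2.0200 6.9900 11.0500 10.0400] v=[0.2000 -0.1000 0.5000 0.4000]
Step 2: x=[2.0597 6.9709 11.0493 10.1201] v=[0.3970 -0.1910 -0.0070 0.8010]
Step 3: x=[2.1185 6.9435 10.9985 10.2395] v=[0.5881 -0.2743 -0.5078 1.1939]
Step 4: x=[2.1956 6.9084 10.8996 10.3965] v=[0.7706 -0.3513 -0.9892 1.5698]
Step 5: x=[2.2898 6.8661 10.7557 10.5885] v=[0.9419 -0.4235 -1.4386 1.9201]
Step 6: x=[2.3998 6.8169 10.5713 10.8122] v=[1.0995 -0.4922 -1.8443 2.2368]
Step 7: x=[2.5239 6.7611 10.3517 11.0635] v=[1.2412 -0.5585 -2.1957 2.5127]
Step 8: x=[2.6604 6.6988 10.1033 11.3377] v=[1.3649 -0.6232 -2.4836 2.7415]
Max displacement = 2.0500

Answer: 2.0500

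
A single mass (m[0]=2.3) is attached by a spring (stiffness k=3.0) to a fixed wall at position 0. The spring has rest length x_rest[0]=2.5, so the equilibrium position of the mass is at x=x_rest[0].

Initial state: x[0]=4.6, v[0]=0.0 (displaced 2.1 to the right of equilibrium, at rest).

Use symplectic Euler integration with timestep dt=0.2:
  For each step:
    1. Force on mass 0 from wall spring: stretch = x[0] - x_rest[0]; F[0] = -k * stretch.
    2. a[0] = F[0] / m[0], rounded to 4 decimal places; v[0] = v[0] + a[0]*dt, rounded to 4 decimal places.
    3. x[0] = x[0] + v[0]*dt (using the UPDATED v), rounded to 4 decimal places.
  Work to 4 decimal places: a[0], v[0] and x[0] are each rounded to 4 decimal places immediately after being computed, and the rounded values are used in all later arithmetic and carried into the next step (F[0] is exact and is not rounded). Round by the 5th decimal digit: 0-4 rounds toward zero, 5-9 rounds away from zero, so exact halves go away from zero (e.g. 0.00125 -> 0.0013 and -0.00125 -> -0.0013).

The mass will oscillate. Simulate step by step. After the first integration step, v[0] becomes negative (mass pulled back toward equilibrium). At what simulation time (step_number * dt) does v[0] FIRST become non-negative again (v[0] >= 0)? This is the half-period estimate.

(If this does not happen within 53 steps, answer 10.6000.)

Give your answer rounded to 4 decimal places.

Answer: 2.8000

Derivation:
Step 0: x=[4.6000] v=[0.0000]
Step 1: x=[4.4904] v=[-0.5478]
Step 2: x=[4.2770] v=[-1.0670]
Step 3: x=[3.9709] v=[-1.5306]
Step 4: x=[3.5880] v=[-1.9143]
Step 5: x=[3.1484] v=[-2.1981]
Step 6: x=[2.6750] v=[-2.3672]
Step 7: x=[2.1924] v=[-2.4129]
Step 8: x=[1.7259] v=[-2.3327]
Step 9: x=[1.2997] v=[-2.1308]
Step 10: x=[0.9362] v=[-1.8177]
Step 11: x=[0.6542] v=[-1.4098]
Step 12: x=[0.4685] v=[-0.9283]
Step 13: x=[0.3888] v=[-0.3983]
Step 14: x=[0.4193] v=[0.1524]
First v>=0 after going negative at step 14, time=2.8000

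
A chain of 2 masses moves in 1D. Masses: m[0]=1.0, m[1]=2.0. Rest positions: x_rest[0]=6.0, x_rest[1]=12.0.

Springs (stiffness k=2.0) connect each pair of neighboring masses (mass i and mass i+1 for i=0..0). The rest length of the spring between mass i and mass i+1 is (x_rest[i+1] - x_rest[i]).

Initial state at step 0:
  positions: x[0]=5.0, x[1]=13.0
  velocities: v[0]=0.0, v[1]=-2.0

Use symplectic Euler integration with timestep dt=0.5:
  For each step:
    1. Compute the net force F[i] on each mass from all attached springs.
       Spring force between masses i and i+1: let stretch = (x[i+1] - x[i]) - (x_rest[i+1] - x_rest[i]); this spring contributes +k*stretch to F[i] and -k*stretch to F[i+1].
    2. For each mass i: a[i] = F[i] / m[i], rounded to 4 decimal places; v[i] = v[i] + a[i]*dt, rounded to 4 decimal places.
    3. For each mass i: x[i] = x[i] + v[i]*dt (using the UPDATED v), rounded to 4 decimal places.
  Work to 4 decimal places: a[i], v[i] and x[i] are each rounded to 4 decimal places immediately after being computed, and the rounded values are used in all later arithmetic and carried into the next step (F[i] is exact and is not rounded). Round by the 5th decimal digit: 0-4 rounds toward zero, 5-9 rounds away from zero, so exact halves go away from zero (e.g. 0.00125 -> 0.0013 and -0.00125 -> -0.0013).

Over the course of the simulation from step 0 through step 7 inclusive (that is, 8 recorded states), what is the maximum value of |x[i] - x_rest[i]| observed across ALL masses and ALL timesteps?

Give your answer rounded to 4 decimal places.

Answer: 5.6865

Derivation:
Step 0: x=[5.0000 13.0000] v=[0.0000 -2.0000]
Step 1: x=[6.0000 11.5000] v=[2.0000 -3.0000]
Step 2: x=[6.7500 10.1250] v=[1.5000 -2.7500]
Step 3: x=[6.1875 9.4063] v=[-1.1250 -1.4375]
Step 4: x=[4.2344 9.3829] v=[-3.9062 -0.0469]
Step 5: x=[1.8556 9.5724] v=[-4.7577 0.3789]
Step 6: x=[0.3352 9.3327] v=[-3.0409 -0.4795]
Step 7: x=[0.3135 8.3436] v=[-0.0434 -1.9783]
Max displacement = 5.6865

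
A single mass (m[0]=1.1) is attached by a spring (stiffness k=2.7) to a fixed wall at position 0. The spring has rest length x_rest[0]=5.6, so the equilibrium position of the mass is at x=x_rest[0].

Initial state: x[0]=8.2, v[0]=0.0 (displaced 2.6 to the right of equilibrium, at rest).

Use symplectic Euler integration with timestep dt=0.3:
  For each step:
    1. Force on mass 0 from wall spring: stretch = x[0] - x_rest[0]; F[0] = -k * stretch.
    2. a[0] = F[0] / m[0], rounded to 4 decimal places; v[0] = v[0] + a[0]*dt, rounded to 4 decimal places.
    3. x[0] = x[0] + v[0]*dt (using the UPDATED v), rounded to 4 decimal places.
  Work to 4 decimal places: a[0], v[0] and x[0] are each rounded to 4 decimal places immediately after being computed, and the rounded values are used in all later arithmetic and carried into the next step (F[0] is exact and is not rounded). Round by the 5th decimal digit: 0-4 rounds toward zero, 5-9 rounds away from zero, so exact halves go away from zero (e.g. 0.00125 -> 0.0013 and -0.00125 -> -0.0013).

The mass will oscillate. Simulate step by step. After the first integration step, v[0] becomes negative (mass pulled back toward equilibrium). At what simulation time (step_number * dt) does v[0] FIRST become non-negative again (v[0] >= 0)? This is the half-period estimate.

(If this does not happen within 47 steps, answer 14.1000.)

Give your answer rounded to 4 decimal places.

Answer: 2.1000

Derivation:
Step 0: x=[8.2000] v=[0.0000]
Step 1: x=[7.6257] v=[-1.9145]
Step 2: x=[6.6038] v=[-3.4062]
Step 3: x=[5.3602] v=[-4.1454]
Step 4: x=[4.1696] v=[-3.9688]
Step 5: x=[3.2950] v=[-2.9155]
Step 6: x=[2.9295] v=[-1.2182]
Step 7: x=[3.1540] v=[0.7483]
First v>=0 after going negative at step 7, time=2.1000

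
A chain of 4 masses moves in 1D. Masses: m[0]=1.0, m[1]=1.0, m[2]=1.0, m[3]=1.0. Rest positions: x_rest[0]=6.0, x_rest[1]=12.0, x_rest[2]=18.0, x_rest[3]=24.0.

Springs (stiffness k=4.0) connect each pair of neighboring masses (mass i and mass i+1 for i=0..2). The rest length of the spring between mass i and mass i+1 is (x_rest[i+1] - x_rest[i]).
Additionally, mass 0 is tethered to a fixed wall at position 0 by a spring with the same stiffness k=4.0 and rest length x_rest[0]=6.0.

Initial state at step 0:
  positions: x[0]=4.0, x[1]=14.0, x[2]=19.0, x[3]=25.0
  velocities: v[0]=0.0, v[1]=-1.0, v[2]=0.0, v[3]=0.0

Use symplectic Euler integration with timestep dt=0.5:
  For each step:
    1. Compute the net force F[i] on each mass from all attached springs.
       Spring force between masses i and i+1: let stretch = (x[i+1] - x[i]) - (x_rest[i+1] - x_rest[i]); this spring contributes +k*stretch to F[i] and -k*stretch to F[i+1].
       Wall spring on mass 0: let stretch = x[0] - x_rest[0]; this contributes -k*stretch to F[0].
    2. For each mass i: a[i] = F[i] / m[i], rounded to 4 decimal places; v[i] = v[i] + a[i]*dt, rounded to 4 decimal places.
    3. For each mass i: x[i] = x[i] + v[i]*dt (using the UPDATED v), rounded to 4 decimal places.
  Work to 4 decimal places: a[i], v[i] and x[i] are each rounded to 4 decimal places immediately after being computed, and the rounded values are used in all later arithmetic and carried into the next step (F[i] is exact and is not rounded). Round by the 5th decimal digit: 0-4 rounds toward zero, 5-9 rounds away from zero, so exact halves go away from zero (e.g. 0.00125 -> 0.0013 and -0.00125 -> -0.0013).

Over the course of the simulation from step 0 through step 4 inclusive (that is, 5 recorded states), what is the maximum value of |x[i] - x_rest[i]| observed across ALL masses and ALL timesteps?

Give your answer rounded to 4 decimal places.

Step 0: x=[4.0000 14.0000 19.0000 25.0000] v=[0.0000 -1.0000 0.0000 0.0000]
Step 1: x=[10.0000 8.5000 20.0000 25.0000] v=[12.0000 -11.0000 2.0000 0.0000]
Step 2: x=[4.5000 16.0000 14.5000 26.0000] v=[-11.0000 15.0000 -11.0000 2.0000]
Step 3: x=[6.0000 10.5000 22.0000 21.5000] v=[3.0000 -11.0000 15.0000 -9.0000]
Step 4: x=[6.0000 12.0000 17.5000 23.5000] v=[0.0000 3.0000 -9.0000 4.0000]
Max displacement = 4.0000

Answer: 4.0000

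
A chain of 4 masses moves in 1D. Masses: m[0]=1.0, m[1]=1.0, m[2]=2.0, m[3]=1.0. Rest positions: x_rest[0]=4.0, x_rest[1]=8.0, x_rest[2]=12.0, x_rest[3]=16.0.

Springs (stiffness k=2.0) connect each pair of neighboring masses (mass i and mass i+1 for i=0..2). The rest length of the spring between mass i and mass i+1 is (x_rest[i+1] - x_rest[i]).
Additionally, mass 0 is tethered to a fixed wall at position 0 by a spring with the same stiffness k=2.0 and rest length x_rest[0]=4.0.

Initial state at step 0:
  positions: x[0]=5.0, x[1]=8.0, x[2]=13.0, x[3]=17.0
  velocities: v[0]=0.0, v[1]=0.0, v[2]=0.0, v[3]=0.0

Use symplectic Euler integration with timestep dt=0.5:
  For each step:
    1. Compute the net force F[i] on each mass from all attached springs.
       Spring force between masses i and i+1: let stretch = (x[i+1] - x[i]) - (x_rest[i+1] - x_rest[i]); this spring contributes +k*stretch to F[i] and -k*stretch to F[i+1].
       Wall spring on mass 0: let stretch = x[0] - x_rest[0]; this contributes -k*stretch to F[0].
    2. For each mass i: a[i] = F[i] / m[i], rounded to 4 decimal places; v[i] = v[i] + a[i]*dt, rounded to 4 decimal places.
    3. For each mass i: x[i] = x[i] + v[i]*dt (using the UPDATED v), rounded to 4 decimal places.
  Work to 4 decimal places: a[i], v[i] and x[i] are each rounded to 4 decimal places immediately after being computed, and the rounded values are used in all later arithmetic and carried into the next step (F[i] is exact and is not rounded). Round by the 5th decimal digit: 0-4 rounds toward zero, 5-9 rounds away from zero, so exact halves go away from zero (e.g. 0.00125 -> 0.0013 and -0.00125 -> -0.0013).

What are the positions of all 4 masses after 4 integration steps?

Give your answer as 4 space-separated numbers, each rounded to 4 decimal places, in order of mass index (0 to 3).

Answer: 4.9063 7.5313 12.7657 16.4375

Derivation:
Step 0: x=[5.0000 8.0000 13.0000 17.0000] v=[0.0000 0.0000 0.0000 0.0000]
Step 1: x=[4.0000 9.0000 12.7500 17.0000] v=[-2.0000 2.0000 -0.5000 0.0000]
Step 2: x=[3.5000 9.3750 12.6250 16.8750] v=[-1.0000 0.7500 -0.2500 -0.2500]
Step 3: x=[4.1875 8.4375 12.7500 16.6250] v=[1.3750 -1.8750 0.2500 -0.5000]
Step 4: x=[4.9063 7.5313 12.7657 16.4375] v=[1.4375 -1.8125 0.0313 -0.3750]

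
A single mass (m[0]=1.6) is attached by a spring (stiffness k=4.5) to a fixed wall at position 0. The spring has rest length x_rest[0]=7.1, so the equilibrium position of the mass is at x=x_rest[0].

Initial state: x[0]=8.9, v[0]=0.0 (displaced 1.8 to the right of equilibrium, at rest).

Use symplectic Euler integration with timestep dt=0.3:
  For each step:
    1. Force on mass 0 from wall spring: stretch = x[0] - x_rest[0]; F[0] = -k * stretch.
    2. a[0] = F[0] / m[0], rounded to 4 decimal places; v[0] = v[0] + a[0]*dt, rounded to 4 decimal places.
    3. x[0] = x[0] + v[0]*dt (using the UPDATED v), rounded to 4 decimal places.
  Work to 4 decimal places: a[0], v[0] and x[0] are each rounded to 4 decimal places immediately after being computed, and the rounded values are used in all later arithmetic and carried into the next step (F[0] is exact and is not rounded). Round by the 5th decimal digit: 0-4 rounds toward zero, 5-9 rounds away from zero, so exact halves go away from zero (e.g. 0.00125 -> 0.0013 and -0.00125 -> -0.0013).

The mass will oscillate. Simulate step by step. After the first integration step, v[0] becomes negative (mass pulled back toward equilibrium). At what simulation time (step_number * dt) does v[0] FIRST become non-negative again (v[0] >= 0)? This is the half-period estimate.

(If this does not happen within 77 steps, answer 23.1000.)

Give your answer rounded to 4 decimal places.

Step 0: x=[8.9000] v=[0.0000]
Step 1: x=[8.4444] v=[-1.5188]
Step 2: x=[7.6485] v=[-2.6531]
Step 3: x=[6.7137] v=[-3.1159]
Step 4: x=[5.8767] v=[-2.7900]
Step 5: x=[5.3493] v=[-1.7579]
Step 6: x=[5.2651] v=[-0.2808]
Step 7: x=[5.6453] v=[1.2674]
First v>=0 after going negative at step 7, time=2.1000

Answer: 2.1000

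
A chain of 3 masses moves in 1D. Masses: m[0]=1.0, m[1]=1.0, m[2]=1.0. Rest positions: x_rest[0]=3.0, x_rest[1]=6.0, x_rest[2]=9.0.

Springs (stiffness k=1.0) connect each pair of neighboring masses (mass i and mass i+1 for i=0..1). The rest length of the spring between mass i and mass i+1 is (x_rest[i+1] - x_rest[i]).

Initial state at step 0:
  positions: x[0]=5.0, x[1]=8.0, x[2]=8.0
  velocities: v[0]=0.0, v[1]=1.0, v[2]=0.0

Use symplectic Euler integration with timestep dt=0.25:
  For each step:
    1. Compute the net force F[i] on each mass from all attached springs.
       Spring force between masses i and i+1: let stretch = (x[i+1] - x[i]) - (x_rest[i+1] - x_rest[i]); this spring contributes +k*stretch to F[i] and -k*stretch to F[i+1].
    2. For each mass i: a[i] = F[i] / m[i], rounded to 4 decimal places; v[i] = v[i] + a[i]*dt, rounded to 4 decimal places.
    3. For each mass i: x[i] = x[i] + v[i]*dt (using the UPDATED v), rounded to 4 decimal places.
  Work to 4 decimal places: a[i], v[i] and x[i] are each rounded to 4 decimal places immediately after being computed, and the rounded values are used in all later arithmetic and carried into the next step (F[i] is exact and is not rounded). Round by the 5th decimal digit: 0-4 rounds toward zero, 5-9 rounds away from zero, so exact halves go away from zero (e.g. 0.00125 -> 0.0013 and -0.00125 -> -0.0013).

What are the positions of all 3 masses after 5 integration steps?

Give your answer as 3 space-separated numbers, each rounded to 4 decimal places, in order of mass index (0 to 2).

Step 0: x=[5.0000 8.0000 8.0000] v=[0.0000 1.0000 0.0000]
Step 1: x=[5.0000 8.0625 8.1875] v=[0.0000 0.2500 0.7500]
Step 2: x=[5.0039 7.9414 8.5547] v=[0.0156 -0.4844 1.4688]
Step 3: x=[5.0039 7.6750 9.0711] v=[0.0000 -1.0655 2.0655]
Step 4: x=[4.9834 7.3289 9.6877] v=[-0.0822 -1.3843 2.4665]
Step 5: x=[4.9220 6.9837 10.3444] v=[-0.2458 -1.3810 2.6268]

Answer: 4.9220 6.9837 10.3444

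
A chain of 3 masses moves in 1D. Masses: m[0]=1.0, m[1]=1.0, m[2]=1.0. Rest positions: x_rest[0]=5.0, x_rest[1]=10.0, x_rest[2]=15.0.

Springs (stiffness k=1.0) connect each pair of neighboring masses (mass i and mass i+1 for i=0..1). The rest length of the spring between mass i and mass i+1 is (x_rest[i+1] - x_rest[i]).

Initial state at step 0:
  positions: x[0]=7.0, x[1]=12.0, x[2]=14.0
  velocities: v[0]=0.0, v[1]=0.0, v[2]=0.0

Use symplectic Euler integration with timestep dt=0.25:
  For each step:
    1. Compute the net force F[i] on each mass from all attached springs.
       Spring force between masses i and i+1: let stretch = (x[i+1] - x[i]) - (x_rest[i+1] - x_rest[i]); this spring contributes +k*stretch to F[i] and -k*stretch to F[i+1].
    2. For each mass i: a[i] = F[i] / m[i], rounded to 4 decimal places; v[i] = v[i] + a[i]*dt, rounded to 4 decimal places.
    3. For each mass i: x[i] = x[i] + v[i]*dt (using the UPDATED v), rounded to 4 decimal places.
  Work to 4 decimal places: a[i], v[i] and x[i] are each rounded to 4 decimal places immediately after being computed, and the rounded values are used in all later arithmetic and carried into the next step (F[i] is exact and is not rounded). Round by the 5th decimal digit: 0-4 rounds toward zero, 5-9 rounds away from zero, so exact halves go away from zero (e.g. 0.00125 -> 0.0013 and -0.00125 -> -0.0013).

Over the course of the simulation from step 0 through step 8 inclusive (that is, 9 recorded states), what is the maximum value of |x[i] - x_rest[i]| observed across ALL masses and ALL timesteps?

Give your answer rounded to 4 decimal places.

Step 0: x=[7.0000 12.0000 14.0000] v=[0.0000 0.0000 0.0000]
Step 1: x=[7.0000 11.8125 14.1875] v=[0.0000 -0.7500 0.7500]
Step 2: x=[6.9883 11.4727 14.5391] v=[-0.0469 -1.3594 1.4063]
Step 3: x=[6.9444 11.0442 15.0115] v=[-0.1758 -1.7139 1.8897]
Step 4: x=[6.8442 10.6075 15.5485] v=[-0.4009 -1.7470 2.1479]
Step 5: x=[6.6667 10.2444 16.0892] v=[-0.7101 -1.4526 2.1627]
Step 6: x=[6.4003 10.0230 16.5771] v=[-1.0657 -0.8858 1.9515]
Step 7: x=[6.0478 9.9848 16.9679] v=[-1.4100 -0.1530 1.5630]
Step 8: x=[5.6289 10.1369 17.2347] v=[-1.6758 0.6085 1.0672]
Max displacement = 2.2347

Answer: 2.2347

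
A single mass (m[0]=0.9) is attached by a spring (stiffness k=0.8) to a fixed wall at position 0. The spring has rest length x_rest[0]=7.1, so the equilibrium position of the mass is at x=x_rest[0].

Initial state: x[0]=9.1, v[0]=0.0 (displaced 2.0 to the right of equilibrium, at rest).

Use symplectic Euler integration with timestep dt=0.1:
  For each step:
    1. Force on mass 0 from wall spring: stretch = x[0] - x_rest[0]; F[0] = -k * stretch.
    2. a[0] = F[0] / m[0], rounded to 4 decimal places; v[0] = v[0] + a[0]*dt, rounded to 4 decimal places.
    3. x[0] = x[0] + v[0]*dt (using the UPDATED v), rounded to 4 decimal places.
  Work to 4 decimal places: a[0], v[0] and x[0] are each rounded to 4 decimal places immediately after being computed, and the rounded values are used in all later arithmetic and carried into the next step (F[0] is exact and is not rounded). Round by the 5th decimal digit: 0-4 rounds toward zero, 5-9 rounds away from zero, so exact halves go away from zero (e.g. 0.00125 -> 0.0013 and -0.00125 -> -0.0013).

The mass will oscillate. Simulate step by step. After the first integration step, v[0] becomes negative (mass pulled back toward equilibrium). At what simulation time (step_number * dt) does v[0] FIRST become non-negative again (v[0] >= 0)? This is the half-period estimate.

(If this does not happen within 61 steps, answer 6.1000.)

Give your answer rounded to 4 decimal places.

Step 0: x=[9.1000] v=[0.0000]
Step 1: x=[9.0822] v=[-0.1778]
Step 2: x=[9.0468] v=[-0.3540]
Step 3: x=[8.9941] v=[-0.5271]
Step 4: x=[8.9246] v=[-0.6955]
Step 5: x=[8.8388] v=[-0.8577]
Step 6: x=[8.7376] v=[-1.0123]
Step 7: x=[8.6218] v=[-1.1579]
Step 8: x=[8.4925] v=[-1.2932]
Step 9: x=[8.3508] v=[-1.4170]
Step 10: x=[8.1980] v=[-1.5282]
Step 11: x=[8.0354] v=[-1.6258]
Step 12: x=[7.8645] v=[-1.7090]
Step 13: x=[7.6868] v=[-1.7770]
Step 14: x=[7.5039] v=[-1.8292]
Step 15: x=[7.3174] v=[-1.8651]
Step 16: x=[7.1290] v=[-1.8844]
Step 17: x=[6.9403] v=[-1.8870]
Step 18: x=[6.7530] v=[-1.8728]
Step 19: x=[6.5688] v=[-1.8420]
Step 20: x=[6.3893] v=[-1.7948]
Step 21: x=[6.2161] v=[-1.7316]
Step 22: x=[6.0508] v=[-1.6530]
Step 23: x=[5.8948] v=[-1.5597]
Step 24: x=[5.7495] v=[-1.4526]
Step 25: x=[5.6162] v=[-1.3326]
Step 26: x=[5.4961] v=[-1.2007]
Step 27: x=[5.3903] v=[-1.0581]
Step 28: x=[5.2997] v=[-0.9061]
Step 29: x=[5.2251] v=[-0.7461]
Step 30: x=[5.1672] v=[-0.5794]
Step 31: x=[5.1264] v=[-0.4076]
Step 32: x=[5.1032] v=[-0.2322]
Step 33: x=[5.0977] v=[-0.0547]
Step 34: x=[5.1100] v=[0.1233]
First v>=0 after going negative at step 34, time=3.4000

Answer: 3.4000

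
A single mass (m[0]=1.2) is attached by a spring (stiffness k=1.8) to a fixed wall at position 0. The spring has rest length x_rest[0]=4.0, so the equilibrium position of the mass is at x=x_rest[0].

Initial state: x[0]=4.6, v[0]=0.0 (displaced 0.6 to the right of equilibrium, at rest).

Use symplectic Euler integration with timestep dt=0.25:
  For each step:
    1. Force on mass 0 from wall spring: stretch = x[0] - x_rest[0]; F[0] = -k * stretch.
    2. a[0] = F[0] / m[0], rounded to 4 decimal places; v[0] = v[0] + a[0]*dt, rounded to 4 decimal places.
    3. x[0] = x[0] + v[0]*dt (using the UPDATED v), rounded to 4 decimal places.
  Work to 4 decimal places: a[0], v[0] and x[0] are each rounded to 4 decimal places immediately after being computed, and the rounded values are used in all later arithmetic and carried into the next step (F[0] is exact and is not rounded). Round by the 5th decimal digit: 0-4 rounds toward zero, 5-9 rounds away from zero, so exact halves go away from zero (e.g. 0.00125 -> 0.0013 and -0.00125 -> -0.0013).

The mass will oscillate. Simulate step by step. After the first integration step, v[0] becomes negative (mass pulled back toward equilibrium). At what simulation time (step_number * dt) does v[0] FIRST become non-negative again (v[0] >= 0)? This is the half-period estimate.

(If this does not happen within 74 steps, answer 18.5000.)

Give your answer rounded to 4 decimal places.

Answer: 2.7500

Derivation:
Step 0: x=[4.6000] v=[0.0000]
Step 1: x=[4.5438] v=[-0.2250]
Step 2: x=[4.4366] v=[-0.4289]
Step 3: x=[4.2885] v=[-0.5926]
Step 4: x=[4.1133] v=[-0.7008]
Step 5: x=[3.9275] v=[-0.7433]
Step 6: x=[3.7485] v=[-0.7161]
Step 7: x=[3.5931] v=[-0.6218]
Step 8: x=[3.4758] v=[-0.4692]
Step 9: x=[3.4077] v=[-0.2726]
Step 10: x=[3.3951] v=[-0.0505]
Step 11: x=[3.4392] v=[0.1764]
First v>=0 after going negative at step 11, time=2.7500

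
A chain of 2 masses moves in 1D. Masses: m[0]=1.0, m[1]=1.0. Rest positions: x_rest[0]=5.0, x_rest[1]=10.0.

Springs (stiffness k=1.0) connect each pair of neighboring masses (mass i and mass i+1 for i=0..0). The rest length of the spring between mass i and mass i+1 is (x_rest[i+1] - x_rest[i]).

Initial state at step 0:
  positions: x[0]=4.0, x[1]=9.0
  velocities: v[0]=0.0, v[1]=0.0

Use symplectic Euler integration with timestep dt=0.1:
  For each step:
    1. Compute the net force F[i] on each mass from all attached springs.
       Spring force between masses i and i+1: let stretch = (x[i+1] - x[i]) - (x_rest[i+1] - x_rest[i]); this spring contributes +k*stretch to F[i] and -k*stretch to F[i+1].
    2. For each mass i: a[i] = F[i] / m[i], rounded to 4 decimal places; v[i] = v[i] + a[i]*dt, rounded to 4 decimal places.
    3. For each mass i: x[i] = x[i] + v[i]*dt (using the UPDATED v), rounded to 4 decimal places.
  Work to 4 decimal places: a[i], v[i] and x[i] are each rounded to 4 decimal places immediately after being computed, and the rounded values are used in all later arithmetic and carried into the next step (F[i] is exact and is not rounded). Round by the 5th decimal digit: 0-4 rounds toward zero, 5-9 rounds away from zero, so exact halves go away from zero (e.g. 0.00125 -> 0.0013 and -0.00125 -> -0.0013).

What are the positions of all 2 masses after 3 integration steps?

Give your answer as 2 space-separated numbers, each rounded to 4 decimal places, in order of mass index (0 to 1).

Step 0: x=[4.0000 9.0000] v=[0.0000 0.0000]
Step 1: x=[4.0000 9.0000] v=[0.0000 0.0000]
Step 2: x=[4.0000 9.0000] v=[0.0000 0.0000]
Step 3: x=[4.0000 9.0000] v=[0.0000 0.0000]

Answer: 4.0000 9.0000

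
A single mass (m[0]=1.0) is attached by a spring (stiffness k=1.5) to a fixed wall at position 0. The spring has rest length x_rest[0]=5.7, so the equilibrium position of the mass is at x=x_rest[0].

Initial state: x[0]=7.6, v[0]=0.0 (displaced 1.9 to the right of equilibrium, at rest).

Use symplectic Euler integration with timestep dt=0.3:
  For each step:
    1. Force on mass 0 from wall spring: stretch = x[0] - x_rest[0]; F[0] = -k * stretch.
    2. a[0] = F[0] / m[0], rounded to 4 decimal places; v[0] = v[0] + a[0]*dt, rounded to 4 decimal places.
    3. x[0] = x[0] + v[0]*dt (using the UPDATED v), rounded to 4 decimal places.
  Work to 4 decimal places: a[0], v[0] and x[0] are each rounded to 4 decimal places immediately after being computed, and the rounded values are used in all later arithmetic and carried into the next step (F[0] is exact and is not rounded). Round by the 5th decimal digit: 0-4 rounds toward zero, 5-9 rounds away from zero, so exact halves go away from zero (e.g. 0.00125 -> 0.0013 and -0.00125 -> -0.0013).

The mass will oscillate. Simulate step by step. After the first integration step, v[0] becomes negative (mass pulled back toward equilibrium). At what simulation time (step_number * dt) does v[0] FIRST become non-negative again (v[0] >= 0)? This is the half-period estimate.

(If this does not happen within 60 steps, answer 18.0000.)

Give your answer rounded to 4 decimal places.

Answer: 2.7000

Derivation:
Step 0: x=[7.6000] v=[0.0000]
Step 1: x=[7.3435] v=[-0.8550]
Step 2: x=[6.8651] v=[-1.5946]
Step 3: x=[6.2294] v=[-2.1189]
Step 4: x=[5.5223] v=[-2.3571]
Step 5: x=[4.8392] v=[-2.2771]
Step 6: x=[4.2723] v=[-1.8897]
Step 7: x=[3.8981] v=[-1.2472]
Step 8: x=[3.7672] v=[-0.4363]
Step 9: x=[3.8973] v=[0.4335]
First v>=0 after going negative at step 9, time=2.7000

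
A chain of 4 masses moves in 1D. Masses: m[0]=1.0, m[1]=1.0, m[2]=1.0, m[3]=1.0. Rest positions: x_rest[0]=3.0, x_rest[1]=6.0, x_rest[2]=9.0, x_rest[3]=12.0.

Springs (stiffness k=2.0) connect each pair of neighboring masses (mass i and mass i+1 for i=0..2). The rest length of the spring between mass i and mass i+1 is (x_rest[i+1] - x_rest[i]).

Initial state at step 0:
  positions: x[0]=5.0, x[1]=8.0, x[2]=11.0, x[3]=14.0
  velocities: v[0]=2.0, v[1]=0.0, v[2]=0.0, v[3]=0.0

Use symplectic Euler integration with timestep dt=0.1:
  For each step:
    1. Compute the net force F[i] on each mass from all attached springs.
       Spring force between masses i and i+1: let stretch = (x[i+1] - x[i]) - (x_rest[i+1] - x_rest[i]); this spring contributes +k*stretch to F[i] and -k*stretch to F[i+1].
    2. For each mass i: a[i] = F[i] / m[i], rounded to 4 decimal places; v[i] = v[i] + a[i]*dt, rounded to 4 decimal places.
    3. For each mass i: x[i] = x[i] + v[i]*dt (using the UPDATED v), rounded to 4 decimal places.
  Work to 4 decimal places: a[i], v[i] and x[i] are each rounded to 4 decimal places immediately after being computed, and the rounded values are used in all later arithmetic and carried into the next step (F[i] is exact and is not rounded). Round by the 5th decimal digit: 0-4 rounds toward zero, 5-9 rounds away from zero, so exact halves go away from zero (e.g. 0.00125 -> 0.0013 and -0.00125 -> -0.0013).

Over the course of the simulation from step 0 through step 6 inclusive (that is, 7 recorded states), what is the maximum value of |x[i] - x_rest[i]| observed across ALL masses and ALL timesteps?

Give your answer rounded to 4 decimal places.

Answer: 3.0687

Derivation:
Step 0: x=[5.0000 8.0000 11.0000 14.0000] v=[2.0000 0.0000 0.0000 0.0000]
Step 1: x=[5.2000 8.0000 11.0000 14.0000] v=[2.0000 0.0000 0.0000 0.0000]
Step 2: x=[5.3960 8.0040 11.0000 14.0000] v=[1.9600 0.0400 0.0000 0.0000]
Step 3: x=[5.5842 8.0158 11.0001 14.0000] v=[1.8816 0.1176 0.0008 0.0000]
Step 4: x=[5.7610 8.0386 11.0005 14.0000] v=[1.7679 0.2281 0.0039 0.0000]
Step 5: x=[5.9233 8.0751 11.0016 14.0000] v=[1.6234 0.3650 0.0114 0.0001]
Step 6: x=[6.0687 8.1271 11.0042 14.0000] v=[1.4538 0.5199 0.0258 0.0004]
Max displacement = 3.0687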